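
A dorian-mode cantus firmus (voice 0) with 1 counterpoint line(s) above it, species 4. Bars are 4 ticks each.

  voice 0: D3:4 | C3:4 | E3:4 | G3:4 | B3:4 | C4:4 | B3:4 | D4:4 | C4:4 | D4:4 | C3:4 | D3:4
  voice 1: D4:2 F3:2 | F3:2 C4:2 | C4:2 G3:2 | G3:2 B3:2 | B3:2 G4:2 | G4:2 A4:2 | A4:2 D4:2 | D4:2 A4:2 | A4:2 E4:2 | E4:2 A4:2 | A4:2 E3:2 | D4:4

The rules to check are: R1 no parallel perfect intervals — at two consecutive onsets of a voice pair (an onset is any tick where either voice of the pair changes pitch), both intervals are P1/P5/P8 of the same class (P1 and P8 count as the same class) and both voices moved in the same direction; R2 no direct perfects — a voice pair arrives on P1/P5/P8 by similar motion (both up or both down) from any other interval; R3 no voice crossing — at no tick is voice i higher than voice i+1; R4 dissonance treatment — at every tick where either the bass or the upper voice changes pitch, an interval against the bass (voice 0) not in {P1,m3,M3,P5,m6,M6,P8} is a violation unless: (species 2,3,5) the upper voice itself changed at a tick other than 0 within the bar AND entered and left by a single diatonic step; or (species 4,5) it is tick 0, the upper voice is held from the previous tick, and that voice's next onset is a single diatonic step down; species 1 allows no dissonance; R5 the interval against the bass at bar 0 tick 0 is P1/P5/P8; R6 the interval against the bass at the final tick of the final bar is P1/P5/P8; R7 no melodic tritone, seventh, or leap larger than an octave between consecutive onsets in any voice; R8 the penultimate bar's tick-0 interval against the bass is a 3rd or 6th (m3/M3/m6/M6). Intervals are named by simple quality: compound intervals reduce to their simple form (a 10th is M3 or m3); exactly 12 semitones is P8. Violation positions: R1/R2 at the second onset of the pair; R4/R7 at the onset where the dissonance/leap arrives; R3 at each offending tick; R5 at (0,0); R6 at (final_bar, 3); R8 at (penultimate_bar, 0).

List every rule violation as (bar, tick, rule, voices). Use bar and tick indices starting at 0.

(1, 0, R4, (0, 1))
(6, 0, R4, (0, 1))
(9, 0, R4, (0, 1))
(10, 0, R7, (0,))
(10, 2, R7, (1,))
(11, 0, R2, (0, 1))
(11, 0, R7, (1,))

bar 0: v0=D3 v1=D4 downbeat P8
bar 1: v0=C3 v1=F3 downbeat P4
bar 2: v0=E3 v1=C4 downbeat m6
bar 3: v0=G3 v1=G3 downbeat P1
bar 4: v0=B3 v1=B3 downbeat P1
bar 5: v0=C4 v1=G4 downbeat P5
bar 6: v0=B3 v1=A4 downbeat m7
bar 7: v0=D4 v1=D4 downbeat P1
bar 8: v0=C4 v1=A4 downbeat M6
bar 9: v0=D4 v1=E4 downbeat M2
bar 10: v0=C3 v1=A4 downbeat M6
bar 11: v0=D3 v1=D4 downbeat P8
  -> R4 @ bar 1 tick 0 v(0, 1): C3/F3 P4 untreated
  -> R4 @ bar 6 tick 0 v(0, 1): B3/A4 m7 untreated
  -> R4 @ bar 9 tick 0 v(0, 1): D4/E4 M2 untreated
  -> R7 @ bar 10 tick 0 v(0,): D4->C3 leap 14st
  -> R7 @ bar 10 tick 2 v(1,): A4->E3 leap 17st
  -> R2 @ bar 11 tick 0 v(0, 1): C3/E3 M3 -> D3/D4 P8 similar
  -> R7 @ bar 11 tick 0 v(1,): E3->D4 leap 10st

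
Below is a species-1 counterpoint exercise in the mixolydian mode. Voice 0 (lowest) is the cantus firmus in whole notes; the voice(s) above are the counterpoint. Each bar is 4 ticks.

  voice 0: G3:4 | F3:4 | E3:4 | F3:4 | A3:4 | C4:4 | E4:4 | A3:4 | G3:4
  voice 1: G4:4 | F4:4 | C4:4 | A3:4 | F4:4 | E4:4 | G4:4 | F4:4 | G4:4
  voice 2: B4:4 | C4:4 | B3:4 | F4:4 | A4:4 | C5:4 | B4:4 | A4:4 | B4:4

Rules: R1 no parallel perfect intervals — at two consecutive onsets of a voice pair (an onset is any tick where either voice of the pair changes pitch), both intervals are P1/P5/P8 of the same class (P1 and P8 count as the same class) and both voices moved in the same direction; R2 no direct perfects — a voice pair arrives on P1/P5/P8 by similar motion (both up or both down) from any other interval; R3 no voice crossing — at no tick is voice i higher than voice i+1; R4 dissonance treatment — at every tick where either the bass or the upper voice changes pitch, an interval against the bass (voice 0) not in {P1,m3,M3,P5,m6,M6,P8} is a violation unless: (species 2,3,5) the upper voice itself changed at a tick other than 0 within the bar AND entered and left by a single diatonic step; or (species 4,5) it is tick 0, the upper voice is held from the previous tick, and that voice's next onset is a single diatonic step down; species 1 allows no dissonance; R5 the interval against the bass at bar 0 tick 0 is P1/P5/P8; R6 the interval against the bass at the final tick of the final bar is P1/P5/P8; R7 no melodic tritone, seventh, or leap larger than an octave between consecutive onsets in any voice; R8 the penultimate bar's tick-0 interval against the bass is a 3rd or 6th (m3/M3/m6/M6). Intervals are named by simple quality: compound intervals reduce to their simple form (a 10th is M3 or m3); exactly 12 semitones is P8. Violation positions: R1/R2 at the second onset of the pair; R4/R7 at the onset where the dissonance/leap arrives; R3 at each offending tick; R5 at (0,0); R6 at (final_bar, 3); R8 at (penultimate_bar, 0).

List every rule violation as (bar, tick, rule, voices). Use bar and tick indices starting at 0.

(0, 0, R5, (0, 2))
(1, 0, R1, (0, 1))
(1, 0, R2, (0, 2))
(1, 0, R3, (1, 2))
(1, 0, R7, (2,))
(1, 1, R3, (1, 2))
(1, 2, R3, (1, 2))
(1, 3, R3, (1, 2))
(2, 0, R1, (0, 2))
(2, 0, R3, (1, 2))
(2, 1, R3, (1, 2))
(2, 2, R3, (1, 2))
(2, 3, R3, (1, 2))
(3, 0, R2, (0, 2))
(3, 0, R7, (2,))
(4, 0, R1, (0, 2))
(5, 0, R1, (0, 2))
(7, 0, R2, (0, 2))
(7, 0, R8, (0, 2))
(8, 3, R6, (0, 2))

bar 0: v0=G3 v1=G4 v2=B4 downbeat M3
bar 1: v0=F3 v1=F4 v2=C4 downbeat P5
bar 2: v0=E3 v1=C4 v2=B3 downbeat P5
bar 3: v0=F3 v1=A3 v2=F4 downbeat P8
bar 4: v0=A3 v1=F4 v2=A4 downbeat P8
bar 5: v0=C4 v1=E4 v2=C5 downbeat P8
bar 6: v0=E4 v1=G4 v2=B4 downbeat P5
bar 7: v0=A3 v1=F4 v2=A4 downbeat P8
bar 8: v0=G3 v1=G4 v2=B4 downbeat M3
  -> R5 @ bar 0 tick 0 v(0, 2): opens on M3
  -> R1 @ bar 1 tick 0 v(0, 1): G3/G4 P8 -> F3/F4 P8 similar
  -> R2 @ bar 1 tick 0 v(0, 2): G3/B4 M3 -> F3/C4 P5 similar
  -> R3 @ bar 1 tick 0 v(1, 2): F4 above C4
  -> R7 @ bar 1 tick 0 v(2,): B4->C4 leap 11st
  -> R3 @ bar 1 tick 1 v(1, 2): F4 above C4
  -> R3 @ bar 1 tick 2 v(1, 2): F4 above C4
  -> R3 @ bar 1 tick 3 v(1, 2): F4 above C4
  -> R1 @ bar 2 tick 0 v(0, 2): F3/C4 P5 -> E3/B3 P5 similar
  -> R3 @ bar 2 tick 0 v(1, 2): C4 above B3
  -> R3 @ bar 2 tick 1 v(1, 2): C4 above B3
  -> R3 @ bar 2 tick 2 v(1, 2): C4 above B3
  -> R3 @ bar 2 tick 3 v(1, 2): C4 above B3
  -> R2 @ bar 3 tick 0 v(0, 2): E3/B3 P5 -> F3/F4 P8 similar
  -> R7 @ bar 3 tick 0 v(2,): B3->F4 leap 6st
  -> R1 @ bar 4 tick 0 v(0, 2): F3/F4 P8 -> A3/A4 P8 similar
  -> R1 @ bar 5 tick 0 v(0, 2): A3/A4 P8 -> C4/C5 P8 similar
  -> R2 @ bar 7 tick 0 v(0, 2): E4/B4 P5 -> A3/A4 P8 similar
  -> R8 @ bar 7 tick 0 v(0, 2): penult P8 not 3rd/6th
  -> R6 @ bar 8 tick 3 v(0, 2): closes on M3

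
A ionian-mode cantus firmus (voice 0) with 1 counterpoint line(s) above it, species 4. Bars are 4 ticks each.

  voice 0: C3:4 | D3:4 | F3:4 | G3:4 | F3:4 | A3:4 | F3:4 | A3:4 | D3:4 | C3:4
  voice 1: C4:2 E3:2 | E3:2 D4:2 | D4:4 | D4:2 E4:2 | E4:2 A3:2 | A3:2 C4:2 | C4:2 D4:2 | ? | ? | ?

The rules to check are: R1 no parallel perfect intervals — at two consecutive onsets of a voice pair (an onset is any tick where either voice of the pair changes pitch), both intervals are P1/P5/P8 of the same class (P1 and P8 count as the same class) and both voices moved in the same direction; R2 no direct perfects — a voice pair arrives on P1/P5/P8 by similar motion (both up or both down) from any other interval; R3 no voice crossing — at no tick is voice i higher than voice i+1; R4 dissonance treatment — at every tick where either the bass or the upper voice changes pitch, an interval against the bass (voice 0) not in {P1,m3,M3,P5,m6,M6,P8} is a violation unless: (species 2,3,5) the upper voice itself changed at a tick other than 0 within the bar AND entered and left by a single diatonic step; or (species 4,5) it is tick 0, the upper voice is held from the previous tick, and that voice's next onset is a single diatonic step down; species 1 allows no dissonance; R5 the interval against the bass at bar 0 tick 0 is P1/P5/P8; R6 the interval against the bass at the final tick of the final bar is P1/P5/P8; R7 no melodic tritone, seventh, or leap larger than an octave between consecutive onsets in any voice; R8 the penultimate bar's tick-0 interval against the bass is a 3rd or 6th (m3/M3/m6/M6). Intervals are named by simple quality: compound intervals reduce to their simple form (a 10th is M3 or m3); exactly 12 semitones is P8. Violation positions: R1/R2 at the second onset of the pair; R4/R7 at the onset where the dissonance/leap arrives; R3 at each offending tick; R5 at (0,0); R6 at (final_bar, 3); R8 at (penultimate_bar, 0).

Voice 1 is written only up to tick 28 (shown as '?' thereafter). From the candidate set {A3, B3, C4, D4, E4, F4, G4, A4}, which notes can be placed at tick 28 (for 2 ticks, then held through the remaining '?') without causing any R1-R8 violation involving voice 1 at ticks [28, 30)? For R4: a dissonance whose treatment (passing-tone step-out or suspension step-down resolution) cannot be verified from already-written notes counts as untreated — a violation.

{A3, C4, F4}

A3: legal
B3: violates R4
C4: legal
D4: violates R4
E4: violates R2
F4: legal
G4: violates R4
A4: violates R2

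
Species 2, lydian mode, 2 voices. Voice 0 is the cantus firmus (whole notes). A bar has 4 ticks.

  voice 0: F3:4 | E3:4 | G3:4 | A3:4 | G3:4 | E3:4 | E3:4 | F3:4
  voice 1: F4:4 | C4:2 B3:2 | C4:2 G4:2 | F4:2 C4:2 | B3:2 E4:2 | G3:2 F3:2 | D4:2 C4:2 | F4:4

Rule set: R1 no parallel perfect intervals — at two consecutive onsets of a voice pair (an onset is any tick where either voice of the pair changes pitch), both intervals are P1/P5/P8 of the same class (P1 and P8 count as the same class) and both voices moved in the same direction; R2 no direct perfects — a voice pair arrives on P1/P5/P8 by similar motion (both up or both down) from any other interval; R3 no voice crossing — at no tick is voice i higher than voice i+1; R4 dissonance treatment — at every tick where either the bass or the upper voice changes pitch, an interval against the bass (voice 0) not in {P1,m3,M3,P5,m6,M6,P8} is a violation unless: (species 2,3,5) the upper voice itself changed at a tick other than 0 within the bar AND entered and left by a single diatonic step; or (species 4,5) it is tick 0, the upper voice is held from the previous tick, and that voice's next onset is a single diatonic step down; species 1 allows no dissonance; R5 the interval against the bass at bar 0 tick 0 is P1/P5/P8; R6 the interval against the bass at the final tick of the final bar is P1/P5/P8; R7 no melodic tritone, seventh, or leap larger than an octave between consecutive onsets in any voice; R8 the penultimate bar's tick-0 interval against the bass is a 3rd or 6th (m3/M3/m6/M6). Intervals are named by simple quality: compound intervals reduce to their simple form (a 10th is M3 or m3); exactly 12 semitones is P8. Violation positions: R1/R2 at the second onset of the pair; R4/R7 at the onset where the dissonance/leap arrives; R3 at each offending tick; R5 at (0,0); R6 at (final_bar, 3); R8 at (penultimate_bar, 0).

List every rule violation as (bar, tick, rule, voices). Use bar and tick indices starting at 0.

(2, 0, R4, (0, 1))
(5, 2, R4, (0, 1))
(6, 0, R4, (0, 1))
(6, 0, R8, (0, 1))
(7, 0, R2, (0, 1))

bar 0: v0=F3 v1=F4 downbeat P8
bar 1: v0=E3 v1=C4 downbeat m6
bar 2: v0=G3 v1=C4 downbeat P4
bar 3: v0=A3 v1=F4 downbeat m6
bar 4: v0=G3 v1=B3 downbeat M3
bar 5: v0=E3 v1=G3 downbeat m3
bar 6: v0=E3 v1=D4 downbeat m7
bar 7: v0=F3 v1=F4 downbeat P8
  -> R4 @ bar 2 tick 0 v(0, 1): G3/C4 P4 untreated
  -> R4 @ bar 5 tick 2 v(0, 1): E3/F3 m2 untreated
  -> R4 @ bar 6 tick 0 v(0, 1): E3/D4 m7 untreated
  -> R8 @ bar 6 tick 0 v(0, 1): penult m7 not 3rd/6th
  -> R2 @ bar 7 tick 0 v(0, 1): E3/C4 m6 -> F3/F4 P8 similar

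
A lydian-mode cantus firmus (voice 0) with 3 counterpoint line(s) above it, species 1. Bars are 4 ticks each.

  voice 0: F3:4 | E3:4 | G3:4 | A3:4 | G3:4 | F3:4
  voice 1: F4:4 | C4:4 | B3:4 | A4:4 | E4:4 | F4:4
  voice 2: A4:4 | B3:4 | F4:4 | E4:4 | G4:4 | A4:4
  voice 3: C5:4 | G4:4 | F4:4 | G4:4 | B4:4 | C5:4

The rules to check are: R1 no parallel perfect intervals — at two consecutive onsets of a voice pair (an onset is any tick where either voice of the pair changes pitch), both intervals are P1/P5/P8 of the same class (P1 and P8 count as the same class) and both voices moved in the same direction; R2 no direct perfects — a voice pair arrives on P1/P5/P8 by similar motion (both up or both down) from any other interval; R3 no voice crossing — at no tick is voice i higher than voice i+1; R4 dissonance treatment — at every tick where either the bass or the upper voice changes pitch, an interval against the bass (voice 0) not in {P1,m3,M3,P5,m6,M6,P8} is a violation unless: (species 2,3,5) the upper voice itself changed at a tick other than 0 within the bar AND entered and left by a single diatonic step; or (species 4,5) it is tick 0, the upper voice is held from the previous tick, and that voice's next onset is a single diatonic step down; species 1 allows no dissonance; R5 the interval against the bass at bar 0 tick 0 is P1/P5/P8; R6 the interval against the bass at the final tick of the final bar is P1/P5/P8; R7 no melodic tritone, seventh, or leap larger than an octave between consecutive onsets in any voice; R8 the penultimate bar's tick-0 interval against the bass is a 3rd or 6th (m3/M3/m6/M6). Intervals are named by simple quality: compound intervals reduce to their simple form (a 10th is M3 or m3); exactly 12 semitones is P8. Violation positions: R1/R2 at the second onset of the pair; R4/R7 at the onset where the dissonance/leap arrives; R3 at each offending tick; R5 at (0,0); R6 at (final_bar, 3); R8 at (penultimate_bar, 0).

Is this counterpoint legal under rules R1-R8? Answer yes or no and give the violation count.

No (21 violations)

bar 0: v0=F3 v1=F4 v2=A4 v3=C5 (P5)
bar 1: v0=E3 v1=C4 v2=B3 v3=G4 (m3)
bar 2: v0=G3 v1=B3 v2=F4 v3=F4 (m7)
bar 3: v0=A3 v1=A4 v2=E4 v3=G4 (m7)
bar 4: v0=G3 v1=E4 v2=G4 v3=B4 (M3)
bar 5: v0=F3 v1=F4 v2=A4 v3=C5 (P5)
  R5 @ bar0.0: opens on M3
  R1 @ bar1.0: F4/C5 P5 -> C4/G4 P5 similar
  R2 @ bar1.0: F3/A4 M3 -> E3/B3 P5 similar
  R3 @ bar1.0: C4 above B3
  R7 @ bar1.0: A4->B3 leap 10st
  R3 @ bar1.1: C4 above B3
  R3 @ bar1.2: C4 above B3
  R3 @ bar1.3: C4 above B3
  R4 @ bar2.0: G3/F4 m7 untreated
  R4 @ bar2.0: G3/F4 m7 untreated
  R7 @ bar2.0: B3->F4 leap 6st
  R2 @ bar3.0: G3/B3 M3 -> A3/A4 P8 similar
  R3 @ bar3.0: A4 above E4
  R4 @ bar3.0: A3/G4 m7 untreated
  R7 @ bar3.0: B3->A4 leap 10st
  R3 @ bar3.1: A4 above E4
  R3 @ bar3.2: A4 above E4
  R3 @ bar3.3: A4 above E4
  R8 @ bar4.0: penult P8 not 3rd/6th
  R1 @ bar5.0: E4/B4 P5 -> F4/C5 P5 similar
  R6 @ bar5.3: closes on M3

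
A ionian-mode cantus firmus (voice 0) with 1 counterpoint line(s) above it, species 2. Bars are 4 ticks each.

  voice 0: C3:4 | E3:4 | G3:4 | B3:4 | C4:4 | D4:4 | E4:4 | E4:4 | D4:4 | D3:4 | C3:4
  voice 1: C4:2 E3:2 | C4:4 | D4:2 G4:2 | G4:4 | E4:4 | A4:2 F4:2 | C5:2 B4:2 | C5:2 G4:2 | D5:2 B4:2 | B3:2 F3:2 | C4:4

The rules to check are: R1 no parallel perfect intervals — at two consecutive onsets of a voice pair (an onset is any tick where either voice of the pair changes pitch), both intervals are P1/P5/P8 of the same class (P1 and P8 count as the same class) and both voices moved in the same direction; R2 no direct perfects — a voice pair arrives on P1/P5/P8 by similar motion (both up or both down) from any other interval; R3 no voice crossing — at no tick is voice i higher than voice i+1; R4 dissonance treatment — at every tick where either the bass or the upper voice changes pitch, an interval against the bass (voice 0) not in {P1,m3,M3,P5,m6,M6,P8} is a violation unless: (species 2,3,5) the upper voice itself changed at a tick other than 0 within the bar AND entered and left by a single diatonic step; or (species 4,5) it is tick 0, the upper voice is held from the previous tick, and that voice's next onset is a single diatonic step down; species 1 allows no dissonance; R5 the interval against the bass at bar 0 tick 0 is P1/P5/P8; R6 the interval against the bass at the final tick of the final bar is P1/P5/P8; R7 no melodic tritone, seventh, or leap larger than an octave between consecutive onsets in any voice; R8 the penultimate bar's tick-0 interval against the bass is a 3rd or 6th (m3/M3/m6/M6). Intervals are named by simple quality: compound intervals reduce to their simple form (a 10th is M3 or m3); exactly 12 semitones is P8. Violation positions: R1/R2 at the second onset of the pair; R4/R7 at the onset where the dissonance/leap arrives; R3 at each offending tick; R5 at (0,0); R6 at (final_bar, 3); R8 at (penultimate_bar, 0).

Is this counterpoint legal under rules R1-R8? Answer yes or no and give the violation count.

No (3 violations)

bar 0: v0=C3 v1=C4 (P8)
bar 1: v0=E3 v1=C4 (m6)
bar 2: v0=G3 v1=D4 (P5)
bar 3: v0=B3 v1=G4 (m6)
bar 4: v0=C4 v1=E4 (M3)
bar 5: v0=D4 v1=A4 (P5)
bar 6: v0=E4 v1=C5 (m6)
bar 7: v0=E4 v1=C5 (m6)
bar 8: v0=D4 v1=D5 (P8)
bar 9: v0=D3 v1=B3 (M6)
bar 10: v0=C3 v1=C4 (P8)
  R2 @ bar2.0: E3/C4 m6 -> G3/D4 P5 similar
  R2 @ bar5.0: C4/E4 M3 -> D4/A4 P5 similar
  R7 @ bar9.2: B3->F3 leap 6st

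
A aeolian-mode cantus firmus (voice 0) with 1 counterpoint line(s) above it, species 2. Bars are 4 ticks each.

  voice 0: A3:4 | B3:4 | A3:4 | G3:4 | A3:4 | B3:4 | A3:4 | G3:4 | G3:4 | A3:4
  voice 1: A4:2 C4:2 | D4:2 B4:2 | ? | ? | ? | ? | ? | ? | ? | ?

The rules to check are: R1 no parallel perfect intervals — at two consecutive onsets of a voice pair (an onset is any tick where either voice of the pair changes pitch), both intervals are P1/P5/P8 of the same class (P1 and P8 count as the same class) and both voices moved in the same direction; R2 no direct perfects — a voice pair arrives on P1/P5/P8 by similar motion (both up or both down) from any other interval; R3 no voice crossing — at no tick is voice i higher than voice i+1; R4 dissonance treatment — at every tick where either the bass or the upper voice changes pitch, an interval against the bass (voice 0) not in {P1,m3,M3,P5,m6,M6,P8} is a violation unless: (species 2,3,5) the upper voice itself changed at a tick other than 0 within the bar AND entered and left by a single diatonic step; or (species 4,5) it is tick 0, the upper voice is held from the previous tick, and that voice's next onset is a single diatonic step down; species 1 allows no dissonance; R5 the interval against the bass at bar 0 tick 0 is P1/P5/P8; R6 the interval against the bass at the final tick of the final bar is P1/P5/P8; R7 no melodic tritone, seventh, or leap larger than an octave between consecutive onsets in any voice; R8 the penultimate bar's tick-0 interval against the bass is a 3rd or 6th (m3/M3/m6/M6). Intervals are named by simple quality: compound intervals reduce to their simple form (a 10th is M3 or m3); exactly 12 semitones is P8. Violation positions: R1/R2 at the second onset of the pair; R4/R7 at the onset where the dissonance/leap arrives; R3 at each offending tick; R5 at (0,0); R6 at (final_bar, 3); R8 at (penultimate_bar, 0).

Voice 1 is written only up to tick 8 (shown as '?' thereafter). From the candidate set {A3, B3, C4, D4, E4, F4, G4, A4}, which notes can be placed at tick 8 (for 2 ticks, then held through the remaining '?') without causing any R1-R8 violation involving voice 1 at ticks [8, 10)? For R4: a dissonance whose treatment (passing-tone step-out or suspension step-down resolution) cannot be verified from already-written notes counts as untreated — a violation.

A3: violates R1,R7
B3: violates R4
C4: violates R7
D4: violates R4
E4: violates R2
F4: violates R7
G4: violates R4
A4: violates R1

{}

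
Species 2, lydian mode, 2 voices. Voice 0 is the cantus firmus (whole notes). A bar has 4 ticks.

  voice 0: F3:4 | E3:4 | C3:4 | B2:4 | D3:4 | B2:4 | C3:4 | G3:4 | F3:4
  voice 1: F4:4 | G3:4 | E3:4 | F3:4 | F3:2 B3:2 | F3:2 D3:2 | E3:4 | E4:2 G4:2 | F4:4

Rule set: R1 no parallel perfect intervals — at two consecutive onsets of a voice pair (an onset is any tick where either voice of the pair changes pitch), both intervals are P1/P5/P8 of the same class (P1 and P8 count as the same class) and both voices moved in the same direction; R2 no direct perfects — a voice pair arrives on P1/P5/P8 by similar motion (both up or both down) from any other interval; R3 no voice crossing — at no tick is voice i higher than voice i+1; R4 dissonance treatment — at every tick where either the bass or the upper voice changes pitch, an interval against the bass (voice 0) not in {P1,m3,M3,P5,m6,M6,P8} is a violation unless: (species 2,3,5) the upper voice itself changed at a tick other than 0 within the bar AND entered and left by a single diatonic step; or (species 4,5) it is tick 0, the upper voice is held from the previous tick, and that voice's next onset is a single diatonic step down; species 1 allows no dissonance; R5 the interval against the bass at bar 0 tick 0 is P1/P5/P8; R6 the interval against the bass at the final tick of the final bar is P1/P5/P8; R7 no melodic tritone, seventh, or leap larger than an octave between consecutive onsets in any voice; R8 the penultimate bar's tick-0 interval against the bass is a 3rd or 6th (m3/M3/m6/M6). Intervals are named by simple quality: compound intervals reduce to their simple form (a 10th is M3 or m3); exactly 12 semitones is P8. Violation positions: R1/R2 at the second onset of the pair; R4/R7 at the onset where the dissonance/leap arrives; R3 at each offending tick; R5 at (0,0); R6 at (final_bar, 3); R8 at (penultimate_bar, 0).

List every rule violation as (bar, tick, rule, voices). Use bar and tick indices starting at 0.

(1, 0, R7, (1,))
(3, 0, R4, (0, 1))
(4, 2, R7, (1,))
(5, 0, R4, (0, 1))
(5, 0, R7, (1,))
(8, 0, R1, (0, 1))

bar 0: v0=F3 v1=F4 downbeat P8
bar 1: v0=E3 v1=G3 downbeat m3
bar 2: v0=C3 v1=E3 downbeat M3
bar 3: v0=B2 v1=F3 downbeat TT
bar 4: v0=D3 v1=F3 downbeat m3
bar 5: v0=B2 v1=F3 downbeat TT
bar 6: v0=C3 v1=E3 downbeat M3
bar 7: v0=G3 v1=E4 downbeat M6
bar 8: v0=F3 v1=F4 downbeat P8
  -> R7 @ bar 1 tick 0 v(1,): F4->G3 leap 10st
  -> R4 @ bar 3 tick 0 v(0, 1): B2/F3 TT untreated
  -> R7 @ bar 4 tick 2 v(1,): F3->B3 leap 6st
  -> R4 @ bar 5 tick 0 v(0, 1): B2/F3 TT untreated
  -> R7 @ bar 5 tick 0 v(1,): B3->F3 leap 6st
  -> R1 @ bar 8 tick 0 v(0, 1): G3/G4 P8 -> F3/F4 P8 similar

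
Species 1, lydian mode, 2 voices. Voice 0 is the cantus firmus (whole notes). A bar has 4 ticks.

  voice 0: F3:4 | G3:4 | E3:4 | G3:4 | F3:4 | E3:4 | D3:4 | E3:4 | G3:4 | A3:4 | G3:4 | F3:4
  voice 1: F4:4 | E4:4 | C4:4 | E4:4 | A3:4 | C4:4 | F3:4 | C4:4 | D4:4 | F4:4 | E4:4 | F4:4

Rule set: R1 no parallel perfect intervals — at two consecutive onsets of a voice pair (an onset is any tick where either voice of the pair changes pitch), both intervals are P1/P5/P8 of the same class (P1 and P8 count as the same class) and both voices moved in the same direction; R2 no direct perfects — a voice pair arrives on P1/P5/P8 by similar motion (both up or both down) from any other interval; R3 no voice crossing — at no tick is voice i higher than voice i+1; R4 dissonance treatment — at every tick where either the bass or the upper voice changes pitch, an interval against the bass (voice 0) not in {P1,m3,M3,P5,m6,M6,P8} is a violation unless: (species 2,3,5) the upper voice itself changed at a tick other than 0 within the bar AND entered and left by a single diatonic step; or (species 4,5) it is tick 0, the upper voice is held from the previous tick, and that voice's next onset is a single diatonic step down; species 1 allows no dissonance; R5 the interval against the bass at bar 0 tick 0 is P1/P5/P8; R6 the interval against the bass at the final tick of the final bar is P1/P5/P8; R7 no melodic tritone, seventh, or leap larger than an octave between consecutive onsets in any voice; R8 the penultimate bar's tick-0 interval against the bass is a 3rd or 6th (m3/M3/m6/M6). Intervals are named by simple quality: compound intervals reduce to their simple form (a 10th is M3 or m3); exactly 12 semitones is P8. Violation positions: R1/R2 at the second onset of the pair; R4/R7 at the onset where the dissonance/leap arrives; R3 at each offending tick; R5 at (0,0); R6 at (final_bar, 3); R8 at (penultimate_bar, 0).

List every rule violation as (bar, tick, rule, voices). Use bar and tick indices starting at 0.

bar 0: v0=F3 v1=F4 downbeat P8
bar 1: v0=G3 v1=E4 downbeat M6
bar 2: v0=E3 v1=C4 downbeat m6
bar 3: v0=G3 v1=E4 downbeat M6
bar 4: v0=F3 v1=A3 downbeat M3
bar 5: v0=E3 v1=C4 downbeat m6
bar 6: v0=D3 v1=F3 downbeat m3
bar 7: v0=E3 v1=C4 downbeat m6
bar 8: v0=G3 v1=D4 downbeat P5
bar 9: v0=A3 v1=F4 downbeat m6
bar 10: v0=G3 v1=E4 downbeat M6
bar 11: v0=F3 v1=F4 downbeat P8
  -> R2 @ bar 8 tick 0 v(0, 1): E3/C4 m6 -> G3/D4 P5 similar

(8, 0, R2, (0, 1))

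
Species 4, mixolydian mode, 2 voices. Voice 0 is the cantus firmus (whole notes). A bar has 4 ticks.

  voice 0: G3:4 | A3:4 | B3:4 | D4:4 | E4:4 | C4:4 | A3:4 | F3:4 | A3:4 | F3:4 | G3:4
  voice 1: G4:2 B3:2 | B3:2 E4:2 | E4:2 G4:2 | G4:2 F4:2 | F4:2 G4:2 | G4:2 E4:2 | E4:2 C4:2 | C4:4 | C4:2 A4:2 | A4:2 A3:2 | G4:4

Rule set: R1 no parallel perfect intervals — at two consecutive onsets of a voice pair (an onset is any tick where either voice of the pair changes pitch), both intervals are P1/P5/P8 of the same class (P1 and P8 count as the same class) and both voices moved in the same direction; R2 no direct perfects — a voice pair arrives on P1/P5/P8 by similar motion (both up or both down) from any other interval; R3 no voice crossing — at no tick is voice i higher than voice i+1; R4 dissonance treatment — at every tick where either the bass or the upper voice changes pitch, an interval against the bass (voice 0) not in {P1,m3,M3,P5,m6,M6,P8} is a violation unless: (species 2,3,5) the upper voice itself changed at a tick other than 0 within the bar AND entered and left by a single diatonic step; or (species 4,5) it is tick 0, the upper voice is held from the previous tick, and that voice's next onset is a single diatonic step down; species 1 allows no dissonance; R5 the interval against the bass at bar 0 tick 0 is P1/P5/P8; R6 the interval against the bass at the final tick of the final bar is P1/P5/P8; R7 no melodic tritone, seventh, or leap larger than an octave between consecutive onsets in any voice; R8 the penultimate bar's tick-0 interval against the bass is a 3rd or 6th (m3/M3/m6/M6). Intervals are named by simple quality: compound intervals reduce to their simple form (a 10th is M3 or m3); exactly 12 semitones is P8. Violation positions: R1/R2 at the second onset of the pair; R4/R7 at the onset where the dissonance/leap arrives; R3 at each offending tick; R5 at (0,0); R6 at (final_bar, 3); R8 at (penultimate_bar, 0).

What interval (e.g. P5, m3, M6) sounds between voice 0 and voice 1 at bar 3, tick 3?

m3

voice 0=D4 voice 1=F4 -> m3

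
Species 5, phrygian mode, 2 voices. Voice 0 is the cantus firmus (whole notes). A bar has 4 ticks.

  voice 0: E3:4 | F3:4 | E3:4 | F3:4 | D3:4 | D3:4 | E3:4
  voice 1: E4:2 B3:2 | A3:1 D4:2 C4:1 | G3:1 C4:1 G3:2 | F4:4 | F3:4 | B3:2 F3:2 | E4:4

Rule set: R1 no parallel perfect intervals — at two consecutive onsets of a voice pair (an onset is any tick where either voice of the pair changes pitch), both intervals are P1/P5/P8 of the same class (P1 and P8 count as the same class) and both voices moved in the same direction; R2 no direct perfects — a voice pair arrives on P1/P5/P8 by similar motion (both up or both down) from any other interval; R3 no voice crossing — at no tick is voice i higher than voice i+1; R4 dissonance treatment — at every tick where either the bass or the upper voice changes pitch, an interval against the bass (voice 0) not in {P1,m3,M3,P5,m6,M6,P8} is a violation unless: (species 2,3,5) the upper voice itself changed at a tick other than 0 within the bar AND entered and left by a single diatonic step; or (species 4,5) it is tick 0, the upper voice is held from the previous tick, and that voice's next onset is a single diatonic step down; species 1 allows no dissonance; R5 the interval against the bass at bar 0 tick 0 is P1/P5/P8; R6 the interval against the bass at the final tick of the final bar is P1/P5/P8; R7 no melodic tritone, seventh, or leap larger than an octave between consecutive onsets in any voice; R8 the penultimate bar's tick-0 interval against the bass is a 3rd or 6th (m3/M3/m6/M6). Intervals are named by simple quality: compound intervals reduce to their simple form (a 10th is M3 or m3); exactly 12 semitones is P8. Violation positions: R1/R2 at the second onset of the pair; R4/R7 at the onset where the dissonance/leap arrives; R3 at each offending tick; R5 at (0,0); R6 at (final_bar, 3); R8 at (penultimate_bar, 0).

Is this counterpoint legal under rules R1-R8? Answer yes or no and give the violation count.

bar 0: v0=E3 v1=E4 (P8)
bar 1: v0=F3 v1=A3 (M3)
bar 2: v0=E3 v1=G3 (m3)
bar 3: v0=F3 v1=F4 (P8)
bar 4: v0=D3 v1=F3 (m3)
bar 5: v0=D3 v1=B3 (M6)
bar 6: v0=E3 v1=E4 (P8)
  R2 @ bar3.0: E3/G3 m3 -> F3/F4 P8 similar
  R7 @ bar3.0: G3->F4 leap 10st
  R7 @ bar5.0: F3->B3 leap 6st
  R7 @ bar5.2: B3->F3 leap 6st
  R2 @ bar6.0: D3/F3 m3 -> E3/E4 P8 similar
  R7 @ bar6.0: F3->E4 leap 11st

No (6 violations)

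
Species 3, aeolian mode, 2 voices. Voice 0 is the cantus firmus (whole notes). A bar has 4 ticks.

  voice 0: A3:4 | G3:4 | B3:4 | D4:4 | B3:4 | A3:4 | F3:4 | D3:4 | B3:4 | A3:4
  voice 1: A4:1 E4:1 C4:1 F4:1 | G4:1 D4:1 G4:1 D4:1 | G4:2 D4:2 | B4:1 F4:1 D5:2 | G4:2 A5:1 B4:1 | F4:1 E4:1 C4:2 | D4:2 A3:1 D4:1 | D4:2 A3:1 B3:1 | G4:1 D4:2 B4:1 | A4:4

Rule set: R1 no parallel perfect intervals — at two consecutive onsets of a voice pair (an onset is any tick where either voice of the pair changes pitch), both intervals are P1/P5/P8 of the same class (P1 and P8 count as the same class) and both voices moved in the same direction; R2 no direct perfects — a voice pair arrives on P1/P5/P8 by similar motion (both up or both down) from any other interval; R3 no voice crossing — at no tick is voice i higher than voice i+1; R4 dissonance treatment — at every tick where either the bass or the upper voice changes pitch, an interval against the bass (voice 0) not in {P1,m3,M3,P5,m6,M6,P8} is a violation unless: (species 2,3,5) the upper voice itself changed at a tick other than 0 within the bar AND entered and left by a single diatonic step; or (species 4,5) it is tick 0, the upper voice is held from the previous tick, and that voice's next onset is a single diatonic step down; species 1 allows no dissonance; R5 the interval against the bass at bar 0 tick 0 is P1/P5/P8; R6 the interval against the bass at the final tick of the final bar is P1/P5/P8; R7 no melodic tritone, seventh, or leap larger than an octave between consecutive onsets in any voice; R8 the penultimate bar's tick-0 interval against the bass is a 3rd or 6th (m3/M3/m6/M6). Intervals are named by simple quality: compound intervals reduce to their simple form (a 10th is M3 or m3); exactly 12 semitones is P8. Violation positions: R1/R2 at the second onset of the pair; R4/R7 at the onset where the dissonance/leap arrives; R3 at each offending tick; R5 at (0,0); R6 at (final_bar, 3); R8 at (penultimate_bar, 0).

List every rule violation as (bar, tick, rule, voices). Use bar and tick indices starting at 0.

(3, 1, R7, (1,))
(4, 2, R4, (0, 1))
(4, 2, R7, (1,))
(4, 3, R7, (1,))
(5, 0, R7, (1,))
(9, 0, R1, (0, 1))

bar 0: v0=A3 v1=A4 downbeat P8
bar 1: v0=G3 v1=G4 downbeat P8
bar 2: v0=B3 v1=G4 downbeat m6
bar 3: v0=D4 v1=B4 downbeat M6
bar 4: v0=B3 v1=G4 downbeat m6
bar 5: v0=A3 v1=F4 downbeat m6
bar 6: v0=F3 v1=D4 downbeat M6
bar 7: v0=D3 v1=D4 downbeat P8
bar 8: v0=B3 v1=G4 downbeat m6
bar 9: v0=A3 v1=A4 downbeat P8
  -> R7 @ bar 3 tick 1 v(1,): B4->F4 leap 6st
  -> R4 @ bar 4 tick 2 v(0, 1): B3/A5 m7 untreated
  -> R7 @ bar 4 tick 2 v(1,): G4->A5 leap 14st
  -> R7 @ bar 4 tick 3 v(1,): A5->B4 leap 10st
  -> R7 @ bar 5 tick 0 v(1,): B4->F4 leap 6st
  -> R1 @ bar 9 tick 0 v(0, 1): B3/B4 P8 -> A3/A4 P8 similar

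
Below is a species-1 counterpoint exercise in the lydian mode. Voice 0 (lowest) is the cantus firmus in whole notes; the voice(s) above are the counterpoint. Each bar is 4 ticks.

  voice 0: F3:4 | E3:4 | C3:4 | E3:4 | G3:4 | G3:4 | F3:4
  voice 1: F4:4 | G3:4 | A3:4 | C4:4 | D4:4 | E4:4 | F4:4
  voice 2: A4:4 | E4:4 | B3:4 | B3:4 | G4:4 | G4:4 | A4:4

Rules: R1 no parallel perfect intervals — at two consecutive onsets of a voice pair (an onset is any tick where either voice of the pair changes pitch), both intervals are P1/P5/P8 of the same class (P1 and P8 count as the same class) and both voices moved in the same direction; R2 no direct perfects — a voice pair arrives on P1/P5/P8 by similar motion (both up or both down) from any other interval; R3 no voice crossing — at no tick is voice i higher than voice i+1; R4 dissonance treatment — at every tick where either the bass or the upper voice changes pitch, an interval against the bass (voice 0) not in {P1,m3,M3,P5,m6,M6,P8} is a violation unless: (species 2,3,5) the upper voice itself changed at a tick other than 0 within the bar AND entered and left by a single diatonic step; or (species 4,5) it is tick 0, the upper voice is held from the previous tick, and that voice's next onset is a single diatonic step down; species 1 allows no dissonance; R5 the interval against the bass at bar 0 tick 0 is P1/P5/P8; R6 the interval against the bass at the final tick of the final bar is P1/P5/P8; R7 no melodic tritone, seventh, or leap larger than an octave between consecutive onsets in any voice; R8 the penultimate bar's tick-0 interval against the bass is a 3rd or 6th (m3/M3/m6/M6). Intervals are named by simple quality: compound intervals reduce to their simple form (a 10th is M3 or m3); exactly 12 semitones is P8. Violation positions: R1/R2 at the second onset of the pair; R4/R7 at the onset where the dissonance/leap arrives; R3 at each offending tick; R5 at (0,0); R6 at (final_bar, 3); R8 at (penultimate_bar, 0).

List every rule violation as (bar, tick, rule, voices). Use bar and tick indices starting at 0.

(0, 0, R5, (0, 2))
(1, 0, R2, (0, 2))
(1, 0, R7, (1,))
(2, 0, R4, (0, 2))
(3, 0, R3, (1, 2))
(3, 1, R3, (1, 2))
(3, 2, R3, (1, 2))
(3, 3, R3, (1, 2))
(4, 0, R2, (0, 1))
(4, 0, R2, (0, 2))
(5, 0, R8, (0, 2))
(6, 3, R6, (0, 2))

bar 0: v0=F3 v1=F4 v2=A4 downbeat M3
bar 1: v0=E3 v1=G3 v2=E4 downbeat P8
bar 2: v0=C3 v1=A3 v2=B3 downbeat M7
bar 3: v0=E3 v1=C4 v2=B3 downbeat P5
bar 4: v0=G3 v1=D4 v2=G4 downbeat P8
bar 5: v0=G3 v1=E4 v2=G4 downbeat P8
bar 6: v0=F3 v1=F4 v2=A4 downbeat M3
  -> R5 @ bar 0 tick 0 v(0, 2): opens on M3
  -> R2 @ bar 1 tick 0 v(0, 2): F3/A4 M3 -> E3/E4 P8 similar
  -> R7 @ bar 1 tick 0 v(1,): F4->G3 leap 10st
  -> R4 @ bar 2 tick 0 v(0, 2): C3/B3 M7 untreated
  -> R3 @ bar 3 tick 0 v(1, 2): C4 above B3
  -> R3 @ bar 3 tick 1 v(1, 2): C4 above B3
  -> R3 @ bar 3 tick 2 v(1, 2): C4 above B3
  -> R3 @ bar 3 tick 3 v(1, 2): C4 above B3
  -> R2 @ bar 4 tick 0 v(0, 1): E3/C4 m6 -> G3/D4 P5 similar
  -> R2 @ bar 4 tick 0 v(0, 2): E3/B3 P5 -> G3/G4 P8 similar
  -> R8 @ bar 5 tick 0 v(0, 2): penult P8 not 3rd/6th
  -> R6 @ bar 6 tick 3 v(0, 2): closes on M3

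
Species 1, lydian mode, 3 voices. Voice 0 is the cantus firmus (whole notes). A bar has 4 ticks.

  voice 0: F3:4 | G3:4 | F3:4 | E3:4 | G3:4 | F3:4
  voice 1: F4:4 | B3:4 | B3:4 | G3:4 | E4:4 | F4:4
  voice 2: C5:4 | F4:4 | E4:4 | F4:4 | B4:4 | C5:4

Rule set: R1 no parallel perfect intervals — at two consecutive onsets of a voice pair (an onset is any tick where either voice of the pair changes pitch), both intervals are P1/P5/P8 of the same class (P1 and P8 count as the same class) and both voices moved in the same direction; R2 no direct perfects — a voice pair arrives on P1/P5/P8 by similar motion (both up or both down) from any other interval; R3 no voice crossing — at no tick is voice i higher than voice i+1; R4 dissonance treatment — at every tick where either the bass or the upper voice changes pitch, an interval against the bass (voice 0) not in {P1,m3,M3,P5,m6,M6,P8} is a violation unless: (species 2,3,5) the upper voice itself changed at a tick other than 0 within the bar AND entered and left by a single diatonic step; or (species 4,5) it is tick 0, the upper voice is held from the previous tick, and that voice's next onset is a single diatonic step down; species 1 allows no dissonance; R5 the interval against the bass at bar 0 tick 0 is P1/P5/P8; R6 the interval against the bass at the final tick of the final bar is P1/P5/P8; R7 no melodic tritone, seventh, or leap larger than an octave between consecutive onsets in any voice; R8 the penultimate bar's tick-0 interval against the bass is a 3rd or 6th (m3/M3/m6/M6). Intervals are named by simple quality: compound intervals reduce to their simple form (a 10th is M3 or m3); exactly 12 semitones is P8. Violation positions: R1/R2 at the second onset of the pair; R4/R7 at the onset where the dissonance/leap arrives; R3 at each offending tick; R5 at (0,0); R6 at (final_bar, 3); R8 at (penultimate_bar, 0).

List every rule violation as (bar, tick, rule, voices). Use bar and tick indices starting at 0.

bar 0: v0=F3 v1=F4 v2=C5 downbeat P5
bar 1: v0=G3 v1=B3 v2=F4 downbeat m7
bar 2: v0=F3 v1=B3 v2=E4 downbeat M7
bar 3: v0=E3 v1=G3 v2=F4 downbeat m2
bar 4: v0=G3 v1=E4 v2=B4 downbeat M3
bar 5: v0=F3 v1=F4 v2=C5 downbeat P5
  -> R4 @ bar 1 tick 0 v(0, 2): G3/F4 m7 untreated
  -> R7 @ bar 1 tick 0 v(1,): F4->B3 leap 6st
  -> R4 @ bar 2 tick 0 v(0, 1): F3/B3 TT untreated
  -> R4 @ bar 2 tick 0 v(0, 2): F3/E4 M7 untreated
  -> R4 @ bar 3 tick 0 v(0, 2): E3/F4 m2 untreated
  -> R2 @ bar 4 tick 0 v(1, 2): G3/F4 m7 -> E4/B4 P5 similar
  -> R7 @ bar 4 tick 0 v(2,): F4->B4 leap 6st
  -> R1 @ bar 5 tick 0 v(1, 2): E4/B4 P5 -> F4/C5 P5 similar

(1, 0, R4, (0, 2))
(1, 0, R7, (1,))
(2, 0, R4, (0, 1))
(2, 0, R4, (0, 2))
(3, 0, R4, (0, 2))
(4, 0, R2, (1, 2))
(4, 0, R7, (2,))
(5, 0, R1, (1, 2))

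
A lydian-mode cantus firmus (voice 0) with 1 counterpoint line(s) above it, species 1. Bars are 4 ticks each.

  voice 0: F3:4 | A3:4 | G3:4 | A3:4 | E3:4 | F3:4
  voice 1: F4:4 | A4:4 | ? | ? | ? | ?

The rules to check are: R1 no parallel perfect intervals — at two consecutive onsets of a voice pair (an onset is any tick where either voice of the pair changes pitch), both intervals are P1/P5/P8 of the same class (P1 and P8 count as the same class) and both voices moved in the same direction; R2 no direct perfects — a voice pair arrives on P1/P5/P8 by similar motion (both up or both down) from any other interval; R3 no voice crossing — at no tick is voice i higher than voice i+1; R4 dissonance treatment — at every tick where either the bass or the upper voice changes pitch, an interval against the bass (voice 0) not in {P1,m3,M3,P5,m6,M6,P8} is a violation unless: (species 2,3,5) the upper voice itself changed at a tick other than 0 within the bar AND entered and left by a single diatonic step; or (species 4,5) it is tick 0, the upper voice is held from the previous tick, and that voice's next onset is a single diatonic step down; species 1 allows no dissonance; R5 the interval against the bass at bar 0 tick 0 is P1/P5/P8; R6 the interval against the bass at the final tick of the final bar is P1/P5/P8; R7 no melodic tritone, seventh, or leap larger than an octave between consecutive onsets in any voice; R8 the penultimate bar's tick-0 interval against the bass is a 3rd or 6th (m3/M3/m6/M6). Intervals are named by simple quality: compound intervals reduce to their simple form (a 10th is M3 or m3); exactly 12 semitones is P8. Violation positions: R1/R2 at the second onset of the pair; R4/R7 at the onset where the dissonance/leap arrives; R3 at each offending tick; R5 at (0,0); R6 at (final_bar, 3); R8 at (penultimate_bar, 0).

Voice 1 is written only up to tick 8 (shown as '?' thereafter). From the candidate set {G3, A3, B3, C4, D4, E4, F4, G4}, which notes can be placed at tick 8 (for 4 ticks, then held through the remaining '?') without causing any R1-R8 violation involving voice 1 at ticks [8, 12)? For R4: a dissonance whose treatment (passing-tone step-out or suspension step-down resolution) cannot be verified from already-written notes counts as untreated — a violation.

G3: violates R1,R7
A3: violates R4
B3: violates R7
C4: violates R4
D4: violates R2
E4: legal
F4: violates R4
G4: violates R1

{E4}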